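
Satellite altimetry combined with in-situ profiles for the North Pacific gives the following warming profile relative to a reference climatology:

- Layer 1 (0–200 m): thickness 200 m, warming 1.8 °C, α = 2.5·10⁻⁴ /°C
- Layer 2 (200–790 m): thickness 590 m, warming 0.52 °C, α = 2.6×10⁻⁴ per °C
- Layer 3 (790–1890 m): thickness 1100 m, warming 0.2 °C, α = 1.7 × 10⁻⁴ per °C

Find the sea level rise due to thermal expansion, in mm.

207 mm of thermosteric rise

Layer 1: 1.8 × 2.5×10⁻⁴ × 200 = 0.09000 m
Layer 2: 2.6×10⁻⁴ × 0.52 × 590 = 0.079768 m
790–1890 m: 1100 × 1.7×10⁻⁴ × 0.2 = 0.03740 m
Δh = 0.09000 + 0.079768 + 0.03740 = 0.207168 m ≈ 207 mm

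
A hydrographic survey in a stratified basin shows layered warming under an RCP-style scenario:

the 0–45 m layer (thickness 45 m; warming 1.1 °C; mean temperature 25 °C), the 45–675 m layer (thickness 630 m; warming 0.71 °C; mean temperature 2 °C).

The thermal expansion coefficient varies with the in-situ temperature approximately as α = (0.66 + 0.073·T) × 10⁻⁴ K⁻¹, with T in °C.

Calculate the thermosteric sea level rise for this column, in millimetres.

Layer 1: α = (0.66 + 0.073×25)×10⁻⁴ = 2.485×10⁻⁴ K⁻¹
Layer 2: α = (0.66 + 0.073×2)×10⁻⁴ = 0.806×10⁻⁴ K⁻¹
0–45 m: 2.485×10⁻⁴ × 1.1 × 45 = 0.01230075 m
630 × 0.806×10⁻⁴ × 0.71 = 0.03605238 m
Δh = 0.01230075 + 0.03605238 = 0.04835313 m ≈ 48.4 mm

Δh = 48.4 mm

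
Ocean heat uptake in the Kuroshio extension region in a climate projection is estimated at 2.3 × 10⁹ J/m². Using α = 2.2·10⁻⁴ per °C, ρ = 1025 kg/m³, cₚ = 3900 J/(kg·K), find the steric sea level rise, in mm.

about 130 mm

Δh = αQ/(ρcₚ) = 2.2×10⁻⁴ × 2.3×10⁹ / (1025 × 3900) ≈ 0.12658 m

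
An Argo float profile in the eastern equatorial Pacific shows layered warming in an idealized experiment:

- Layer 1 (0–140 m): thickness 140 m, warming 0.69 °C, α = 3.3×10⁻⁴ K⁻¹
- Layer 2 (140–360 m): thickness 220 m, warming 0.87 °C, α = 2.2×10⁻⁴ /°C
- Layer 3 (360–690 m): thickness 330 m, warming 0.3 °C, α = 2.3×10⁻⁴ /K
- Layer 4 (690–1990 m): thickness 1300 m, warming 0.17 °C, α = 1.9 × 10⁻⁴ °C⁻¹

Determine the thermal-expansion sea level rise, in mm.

139 mm

0–140 m: 0.69 × 140 × 3.3×10⁻⁴ = 0.031878 m
140–360 m: 2.2×10⁻⁴ × 0.87 × 220 = 0.042108 m
Layer 3: 2.3×10⁻⁴ × 330 × 0.3 = 0.02277 m
690–1990 m: 1300 × 1.9×10⁻⁴ × 0.17 = 0.04199 m
Δh = 0.031878 + 0.042108 + 0.02277 + 0.04199 = 0.138746 m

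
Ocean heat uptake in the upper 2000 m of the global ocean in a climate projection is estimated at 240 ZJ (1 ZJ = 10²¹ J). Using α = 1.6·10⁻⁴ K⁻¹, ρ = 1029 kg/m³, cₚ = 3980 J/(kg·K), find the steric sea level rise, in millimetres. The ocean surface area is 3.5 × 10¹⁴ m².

Per unit area: Q = 240×10²¹ / (3.5×10¹⁴) ≈ 6.857×10⁸ J/m²
Δh = αQ/(ρcₚ) = 1.6×10⁻⁴ × 6.857×10⁸ / (1029 × 3980) ≈ 0.026789 m

about 27 mm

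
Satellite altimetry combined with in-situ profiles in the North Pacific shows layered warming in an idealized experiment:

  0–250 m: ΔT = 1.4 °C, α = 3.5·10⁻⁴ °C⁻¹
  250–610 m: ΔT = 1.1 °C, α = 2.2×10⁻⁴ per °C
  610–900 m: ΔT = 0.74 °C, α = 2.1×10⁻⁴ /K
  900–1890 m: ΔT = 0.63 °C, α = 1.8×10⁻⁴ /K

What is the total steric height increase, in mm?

0–250 m: 3.5×10⁻⁴ × 1.4 × 250 = 0.12250 m
Layer 2: 2.2×10⁻⁴ × 1.1 × 360 = 0.08712 m
Layer 3: 2.1×10⁻⁴ × 290 × 0.74 = 0.045066 m
990 × 1.8×10⁻⁴ × 0.63 = 0.112266 m
Δh = 0.12250 + 0.08712 + 0.045066 + 0.112266 = 0.366952 m ≈ 367 mm

Δh ≈ 367 mm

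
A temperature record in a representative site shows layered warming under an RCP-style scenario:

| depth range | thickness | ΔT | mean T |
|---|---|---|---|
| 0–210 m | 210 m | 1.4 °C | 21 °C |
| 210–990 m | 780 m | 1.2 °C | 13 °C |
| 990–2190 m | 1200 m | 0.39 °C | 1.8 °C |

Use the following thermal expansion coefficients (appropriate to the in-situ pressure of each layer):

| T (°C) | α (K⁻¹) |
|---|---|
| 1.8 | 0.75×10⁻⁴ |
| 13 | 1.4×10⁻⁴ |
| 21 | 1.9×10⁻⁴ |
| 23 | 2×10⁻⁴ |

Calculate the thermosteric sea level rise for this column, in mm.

Layer 1 at 21 °C → α = 1.9×10⁻⁴ K⁻¹
Layer 2 at 13 °C → α = 1.4×10⁻⁴ K⁻¹
Layer 3 at 1.8 °C → α = 0.75×10⁻⁴ K⁻¹
Layer 1: 210 × 1.9×10⁻⁴ × 1.4 = 0.05586 m
1.2 × 780 × 1.4×10⁻⁴ = 0.13104 m
Layer 3: 0.39 × 1200 × 0.75×10⁻⁴ = 0.03510 m
Δh = 0.05586 + 0.13104 + 0.03510 = 0.22200 m ≈ 222 mm

about 222 mm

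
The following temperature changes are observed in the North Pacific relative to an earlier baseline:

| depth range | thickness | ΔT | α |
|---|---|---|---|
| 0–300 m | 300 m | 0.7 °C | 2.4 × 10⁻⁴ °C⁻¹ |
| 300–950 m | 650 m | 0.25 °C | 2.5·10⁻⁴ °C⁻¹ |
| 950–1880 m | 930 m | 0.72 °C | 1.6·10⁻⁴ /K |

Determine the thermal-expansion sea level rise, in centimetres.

0.7 × 2.4×10⁻⁴ × 300 = 0.05040 m
300–950 m: 0.25 × 650 × 2.5×10⁻⁴ = 0.040625 m
950–1880 m: 930 × 0.72 × 1.6×10⁻⁴ = 0.107136 m
Δh = 0.05040 + 0.040625 + 0.107136 = 0.198161 m ≈ 19.8 cm

Δh = 19.8 cm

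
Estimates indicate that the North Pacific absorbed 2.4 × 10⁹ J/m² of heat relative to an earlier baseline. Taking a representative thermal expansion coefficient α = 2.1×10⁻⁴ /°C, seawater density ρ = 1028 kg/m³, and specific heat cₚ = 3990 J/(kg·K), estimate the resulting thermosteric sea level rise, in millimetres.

123 mm of thermosteric rise

Δh = αQ/(ρcₚ) = 2.1×10⁻⁴ × 2.4×10⁹ / (1028 × 3990) ≈ 0.12288 m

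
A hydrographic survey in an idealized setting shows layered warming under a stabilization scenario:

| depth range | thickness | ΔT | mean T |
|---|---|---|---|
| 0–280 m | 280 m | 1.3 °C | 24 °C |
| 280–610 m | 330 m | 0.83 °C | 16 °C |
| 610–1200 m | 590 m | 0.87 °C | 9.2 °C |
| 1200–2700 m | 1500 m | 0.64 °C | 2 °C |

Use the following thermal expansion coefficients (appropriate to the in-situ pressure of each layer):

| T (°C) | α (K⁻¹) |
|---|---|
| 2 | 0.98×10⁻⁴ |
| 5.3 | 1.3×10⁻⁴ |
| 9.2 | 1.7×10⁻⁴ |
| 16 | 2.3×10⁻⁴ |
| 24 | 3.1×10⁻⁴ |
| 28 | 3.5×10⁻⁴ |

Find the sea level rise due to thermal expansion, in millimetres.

Layer 1 at 24 °C → α = 3.1×10⁻⁴ K⁻¹
Layer 2 at 16 °C → α = 2.3×10⁻⁴ K⁻¹
Layer 3 at 9.2 °C → α = 1.7×10⁻⁴ K⁻¹
Layer 4 at 2 °C → α = 0.98×10⁻⁴ K⁻¹
0–280 m: 280 × 1.3 × 3.1×10⁻⁴ = 0.11284 m
Layer 2: 2.3×10⁻⁴ × 0.83 × 330 = 0.062997 m
610–1200 m: 1.7×10⁻⁴ × 590 × 0.87 = 0.087261 m
1200–2700 m: 1500 × 0.64 × 0.98×10⁻⁴ = 0.09408 m
Δh = 0.11284 + 0.062997 + 0.087261 + 0.09408 = 0.357178 m

about 357 mm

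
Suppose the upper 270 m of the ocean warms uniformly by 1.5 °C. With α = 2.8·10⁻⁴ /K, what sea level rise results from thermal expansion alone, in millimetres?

Δh = αΔT·H = 2.8×10⁻⁴ × 1.5 × 270 = 0.11340 m

113 mm of thermosteric rise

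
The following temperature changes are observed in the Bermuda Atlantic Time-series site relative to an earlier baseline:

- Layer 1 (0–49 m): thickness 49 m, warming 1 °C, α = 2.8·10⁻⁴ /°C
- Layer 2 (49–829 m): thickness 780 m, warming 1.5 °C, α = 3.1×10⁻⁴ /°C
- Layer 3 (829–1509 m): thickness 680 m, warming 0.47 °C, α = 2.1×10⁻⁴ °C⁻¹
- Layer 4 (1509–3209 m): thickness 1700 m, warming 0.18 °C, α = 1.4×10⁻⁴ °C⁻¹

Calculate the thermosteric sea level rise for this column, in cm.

about 48.6 cm

0–49 m: 1 × 49 × 2.8×10⁻⁴ = 0.01372 m
Layer 2: 3.1×10⁻⁴ × 1.5 × 780 = 0.36270 m
680 × 0.47 × 2.1×10⁻⁴ = 0.067116 m
Layer 4: 1.4×10⁻⁴ × 0.18 × 1700 = 0.04284 m
Δh = 0.01372 + 0.36270 + 0.067116 + 0.04284 = 0.486376 m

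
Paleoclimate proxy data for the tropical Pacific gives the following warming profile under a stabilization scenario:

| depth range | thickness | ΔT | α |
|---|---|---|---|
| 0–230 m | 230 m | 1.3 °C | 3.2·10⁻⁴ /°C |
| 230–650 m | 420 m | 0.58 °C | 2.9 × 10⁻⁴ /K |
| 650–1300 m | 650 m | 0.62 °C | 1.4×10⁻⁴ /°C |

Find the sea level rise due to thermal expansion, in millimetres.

230 × 3.2×10⁻⁴ × 1.3 = 0.09568 m
Layer 2: 2.9×10⁻⁴ × 420 × 0.58 = 0.070644 m
650–1300 m: 1.4×10⁻⁴ × 0.62 × 650 = 0.05642 m
Δh = 0.09568 + 0.070644 + 0.05642 = 0.222744 m ≈ 223 mm

Δh ≈ 223 mm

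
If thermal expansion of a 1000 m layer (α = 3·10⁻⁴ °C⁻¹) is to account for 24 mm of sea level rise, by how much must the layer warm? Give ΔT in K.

ΔT = Δh/(αH) = 0.024 / (3×10⁻⁴ × 1000) = 0.08000 K

about 0.0800 K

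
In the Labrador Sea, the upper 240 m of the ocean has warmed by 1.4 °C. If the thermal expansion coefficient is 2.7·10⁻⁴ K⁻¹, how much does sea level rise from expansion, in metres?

Δh = αΔT·H = 2.7×10⁻⁴ × 1.4 × 240 = 0.09072 m

0.091 m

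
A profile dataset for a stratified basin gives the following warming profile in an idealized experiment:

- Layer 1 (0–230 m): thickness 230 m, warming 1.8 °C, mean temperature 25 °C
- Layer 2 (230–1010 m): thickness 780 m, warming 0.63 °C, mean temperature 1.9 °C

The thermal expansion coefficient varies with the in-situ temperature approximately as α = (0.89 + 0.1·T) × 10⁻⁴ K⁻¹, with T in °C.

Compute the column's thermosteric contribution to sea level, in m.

Δh = 0.193 m

Layer 1: α = (0.89 + 0.1×25)×10⁻⁴ = 3.39×10⁻⁴ K⁻¹
Layer 2: α = (0.89 + 0.1×1.9)×10⁻⁴ = 1.08×10⁻⁴ K⁻¹
0–230 m: 3.39×10⁻⁴ × 230 × 1.8 = 0.140346 m
230–1010 m: 780 × 1.08×10⁻⁴ × 0.63 = 0.0530712 m
Δh = 0.140346 + 0.0530712 = 0.1934172 m ≈ 0.193 m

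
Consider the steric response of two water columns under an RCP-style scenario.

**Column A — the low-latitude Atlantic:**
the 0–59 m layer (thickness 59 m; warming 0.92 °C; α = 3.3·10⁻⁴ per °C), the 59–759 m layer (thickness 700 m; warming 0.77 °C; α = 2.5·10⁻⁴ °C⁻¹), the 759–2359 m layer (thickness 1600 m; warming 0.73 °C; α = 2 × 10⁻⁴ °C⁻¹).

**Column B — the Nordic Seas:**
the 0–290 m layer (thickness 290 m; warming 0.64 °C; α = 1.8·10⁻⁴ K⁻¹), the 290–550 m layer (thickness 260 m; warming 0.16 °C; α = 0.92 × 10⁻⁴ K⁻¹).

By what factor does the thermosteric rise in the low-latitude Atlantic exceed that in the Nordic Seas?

≈ 10×

A Layer 1: 3.3×10⁻⁴ × 0.92 × 59 = 0.0179124 m
A 0.77 × 700 × 2.5×10⁻⁴ = 0.13475 m
A 759–2359 m: 1600 × 2×10⁻⁴ × 0.73 = 0.23360 m
A total: 0.3862624 m
B Layer 1: 1.8×10⁻⁴ × 0.64 × 290 = 0.033408 m
B 0.92×10⁻⁴ × 260 × 0.16 = 0.0038272 m
B total: 0.0372352 m
Ratio: 0.3862624 / 0.0372352 ≈ 10.37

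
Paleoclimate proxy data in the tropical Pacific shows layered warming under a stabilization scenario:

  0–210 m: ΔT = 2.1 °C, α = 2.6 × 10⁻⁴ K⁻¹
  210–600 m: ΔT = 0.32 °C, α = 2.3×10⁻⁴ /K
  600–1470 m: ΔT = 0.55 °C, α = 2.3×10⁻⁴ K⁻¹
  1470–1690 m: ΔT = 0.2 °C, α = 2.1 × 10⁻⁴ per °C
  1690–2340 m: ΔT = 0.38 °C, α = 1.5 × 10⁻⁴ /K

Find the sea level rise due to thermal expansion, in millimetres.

about 300 mm

210 × 2.1 × 2.6×10⁻⁴ = 0.11466 m
210–600 m: 2.3×10⁻⁴ × 0.32 × 390 = 0.028704 m
600–1470 m: 0.55 × 870 × 2.3×10⁻⁴ = 0.110055 m
Layer 4: 220 × 0.2 × 2.1×10⁻⁴ = 0.00924 m
1.5×10⁻⁴ × 0.38 × 650 = 0.03705 m
Δh = 0.11466 + 0.028704 + 0.110055 + 0.00924 + 0.03705 = 0.299709 m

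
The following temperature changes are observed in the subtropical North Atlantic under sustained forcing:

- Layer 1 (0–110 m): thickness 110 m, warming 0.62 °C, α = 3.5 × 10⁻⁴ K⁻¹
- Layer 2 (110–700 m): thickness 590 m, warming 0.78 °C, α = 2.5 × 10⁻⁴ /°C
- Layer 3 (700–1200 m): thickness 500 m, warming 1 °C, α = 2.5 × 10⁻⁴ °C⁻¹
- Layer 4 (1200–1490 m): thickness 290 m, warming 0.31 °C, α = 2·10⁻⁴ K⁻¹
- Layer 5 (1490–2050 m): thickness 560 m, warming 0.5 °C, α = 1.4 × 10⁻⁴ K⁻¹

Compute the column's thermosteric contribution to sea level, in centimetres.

Δh ≈ 32 cm

0.62 × 110 × 3.5×10⁻⁴ = 0.02387 m
Layer 2: 0.78 × 590 × 2.5×10⁻⁴ = 0.11505 m
Layer 3: 2.5×10⁻⁴ × 1 × 500 = 0.12500 m
1200–1490 m: 290 × 2×10⁻⁴ × 0.31 = 0.01798 m
0.5 × 1.4×10⁻⁴ × 560 = 0.03920 m
Δh = 0.02387 + 0.11505 + 0.12500 + 0.01798 + 0.03920 = 0.32110 m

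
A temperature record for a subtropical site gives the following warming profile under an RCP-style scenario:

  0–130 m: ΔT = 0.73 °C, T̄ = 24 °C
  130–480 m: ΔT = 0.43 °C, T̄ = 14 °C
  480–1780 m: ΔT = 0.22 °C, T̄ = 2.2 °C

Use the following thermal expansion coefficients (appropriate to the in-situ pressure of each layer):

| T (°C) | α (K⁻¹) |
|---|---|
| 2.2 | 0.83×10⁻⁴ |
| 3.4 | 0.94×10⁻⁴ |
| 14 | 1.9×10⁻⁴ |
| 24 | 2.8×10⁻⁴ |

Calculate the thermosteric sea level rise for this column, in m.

Δh ≈ 0.079 m

Layer 1 at 24 °C → α = 2.8×10⁻⁴ K⁻¹
Layer 2 at 14 °C → α = 1.9×10⁻⁴ K⁻¹
Layer 3 at 2.2 °C → α = 0.83×10⁻⁴ K⁻¹
0–130 m: 0.73 × 2.8×10⁻⁴ × 130 = 0.026572 m
Layer 2: 350 × 0.43 × 1.9×10⁻⁴ = 0.028595 m
0.22 × 0.83×10⁻⁴ × 1300 = 0.023738 m
Δh = 0.026572 + 0.028595 + 0.023738 = 0.078905 m ≈ 0.079 m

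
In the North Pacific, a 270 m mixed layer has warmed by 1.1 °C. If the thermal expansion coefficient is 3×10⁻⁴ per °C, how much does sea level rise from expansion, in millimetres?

Δh = 89 mm

Δh = αΔT·H = 3×10⁻⁴ × 1.1 × 270 = 0.08910 m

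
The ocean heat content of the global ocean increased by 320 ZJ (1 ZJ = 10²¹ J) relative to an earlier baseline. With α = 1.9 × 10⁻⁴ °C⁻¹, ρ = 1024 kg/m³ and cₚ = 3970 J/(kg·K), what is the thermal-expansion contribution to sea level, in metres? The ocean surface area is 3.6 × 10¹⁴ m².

about 0.0415 m

Per unit area: Q = 320×10²¹ / (3.6×10¹⁴) ≈ 8.889×10⁸ J/m²
Δh = αQ/(ρcₚ) = 1.9×10⁻⁴ × 8.889×10⁸ / (1024 × 3970) ≈ 0.041545 m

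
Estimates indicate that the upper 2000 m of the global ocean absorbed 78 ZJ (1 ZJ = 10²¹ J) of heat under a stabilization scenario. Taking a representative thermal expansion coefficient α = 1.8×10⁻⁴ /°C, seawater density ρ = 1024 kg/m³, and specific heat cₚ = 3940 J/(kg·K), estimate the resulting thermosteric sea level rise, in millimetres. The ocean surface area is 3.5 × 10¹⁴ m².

9.9 mm of thermosteric rise

Per unit area: Q = 78×10²¹ / (3.5×10¹⁴) ≈ 2.229×10⁸ J/m²
Δh = αQ/(ρcₚ) = 1.8×10⁻⁴ × 2.229×10⁸ / (1024 × 3940) ≈ 0.0099446 m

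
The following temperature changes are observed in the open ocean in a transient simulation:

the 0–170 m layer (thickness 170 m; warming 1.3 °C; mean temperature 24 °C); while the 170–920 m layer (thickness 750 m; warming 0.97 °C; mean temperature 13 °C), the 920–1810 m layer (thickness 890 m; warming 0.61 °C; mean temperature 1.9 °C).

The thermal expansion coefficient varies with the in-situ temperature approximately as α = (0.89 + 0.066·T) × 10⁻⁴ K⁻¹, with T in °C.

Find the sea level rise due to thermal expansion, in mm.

about 237 mm

Layer 1: α = (0.89 + 0.066×24)×10⁻⁴ = 2.474×10⁻⁴ K⁻¹
Layer 2: α = (0.89 + 0.066×13)×10⁻⁴ = 1.748×10⁻⁴ K⁻¹
Layer 3: α = (0.89 + 0.066×1.9)×10⁻⁴ = 1.0154×10⁻⁴ K⁻¹
2.474×10⁻⁴ × 170 × 1.3 = 0.0546754 m
170–920 m: 750 × 1.748×10⁻⁴ × 0.97 = 0.127167 m
Layer 3: 890 × 1.0154×10⁻⁴ × 0.61 = 0.055126066 m
Δh = 0.0546754 + 0.127167 + 0.055126066 = 0.236968466 m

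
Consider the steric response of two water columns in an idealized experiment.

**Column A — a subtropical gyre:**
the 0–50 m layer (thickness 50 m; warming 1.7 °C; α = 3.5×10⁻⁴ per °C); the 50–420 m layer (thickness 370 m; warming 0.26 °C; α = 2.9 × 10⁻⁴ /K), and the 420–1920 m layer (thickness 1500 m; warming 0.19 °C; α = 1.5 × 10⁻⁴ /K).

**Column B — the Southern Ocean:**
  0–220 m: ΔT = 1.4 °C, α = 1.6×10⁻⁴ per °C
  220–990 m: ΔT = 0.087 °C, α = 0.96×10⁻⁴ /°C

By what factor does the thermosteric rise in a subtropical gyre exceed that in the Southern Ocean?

A 0–50 m: 1.7 × 3.5×10⁻⁴ × 50 = 0.02975 m
A 0.26 × 2.9×10⁻⁴ × 370 = 0.027898 m
A Layer 3: 1.5×10⁻⁴ × 0.19 × 1500 = 0.04275 m
A total: 0.100398 m
B Layer 1: 220 × 1.4 × 1.6×10⁻⁴ = 0.04928 m
B 0.087 × 0.96×10⁻⁴ × 770 = 0.00643104 m
B total: 0.05571104 m
Ratio: 0.100398 / 0.05571104 ≈ 1.802

a factor of 1.80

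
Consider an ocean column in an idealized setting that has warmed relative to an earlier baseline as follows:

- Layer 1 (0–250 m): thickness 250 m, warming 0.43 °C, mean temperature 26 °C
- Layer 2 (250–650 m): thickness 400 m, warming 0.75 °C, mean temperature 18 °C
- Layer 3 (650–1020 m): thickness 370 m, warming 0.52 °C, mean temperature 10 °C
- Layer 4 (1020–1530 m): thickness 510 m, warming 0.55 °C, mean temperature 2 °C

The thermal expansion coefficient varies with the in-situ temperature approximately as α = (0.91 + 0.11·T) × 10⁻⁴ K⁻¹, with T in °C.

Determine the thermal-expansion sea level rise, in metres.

Layer 1: α = (0.91 + 0.11×26)×10⁻⁴ = 3.77×10⁻⁴ K⁻¹
Layer 2: α = (0.91 + 0.11×18)×10⁻⁴ = 2.89×10⁻⁴ K⁻¹
Layer 3: α = (0.91 + 0.11×10)×10⁻⁴ = 2.01×10⁻⁴ K⁻¹
Layer 4: α = (0.91 + 0.11×2)×10⁻⁴ = 1.13×10⁻⁴ K⁻¹
3.77×10⁻⁴ × 0.43 × 250 = 0.0405275 m
Layer 2: 2.89×10⁻⁴ × 400 × 0.75 = 0.08670 m
Layer 3: 370 × 0.52 × 2.01×10⁻⁴ = 0.0386724 m
Layer 4: 510 × 1.13×10⁻⁴ × 0.55 = 0.0316965 m
Δh = 0.0405275 + 0.08670 + 0.0386724 + 0.0316965 = 0.1975964 m

Δh = 0.198 m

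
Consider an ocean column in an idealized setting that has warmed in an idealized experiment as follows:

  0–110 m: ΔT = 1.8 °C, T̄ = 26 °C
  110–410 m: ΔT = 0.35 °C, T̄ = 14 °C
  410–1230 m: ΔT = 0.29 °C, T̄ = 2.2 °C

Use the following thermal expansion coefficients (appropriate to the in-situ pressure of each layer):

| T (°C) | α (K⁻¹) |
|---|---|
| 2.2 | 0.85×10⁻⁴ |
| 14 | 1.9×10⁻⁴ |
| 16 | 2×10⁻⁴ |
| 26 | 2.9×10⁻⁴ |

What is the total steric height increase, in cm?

Layer 1 at 26 °C → α = 2.9×10⁻⁴ K⁻¹
Layer 2 at 14 °C → α = 1.9×10⁻⁴ K⁻¹
Layer 3 at 2.2 °C → α = 0.85×10⁻⁴ K⁻¹
1.8 × 2.9×10⁻⁴ × 110 = 0.05742 m
110–410 m: 0.35 × 1.9×10⁻⁴ × 300 = 0.01995 m
0.85×10⁻⁴ × 0.29 × 820 = 0.020213 m
Δh = 0.05742 + 0.01995 + 0.020213 = 0.097583 m ≈ 9.76 cm

9.76 cm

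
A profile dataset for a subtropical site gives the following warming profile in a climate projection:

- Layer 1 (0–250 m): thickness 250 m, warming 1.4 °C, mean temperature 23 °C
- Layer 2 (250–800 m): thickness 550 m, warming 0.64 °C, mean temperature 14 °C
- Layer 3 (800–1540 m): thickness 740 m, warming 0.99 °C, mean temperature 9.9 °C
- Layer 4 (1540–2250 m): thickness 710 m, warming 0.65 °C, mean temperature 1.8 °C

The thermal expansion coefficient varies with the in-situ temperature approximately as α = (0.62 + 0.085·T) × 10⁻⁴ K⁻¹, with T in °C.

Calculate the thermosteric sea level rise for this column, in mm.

Layer 1: α = (0.62 + 0.085×23)×10⁻⁴ = 2.575×10⁻⁴ K⁻¹
Layer 2: α = (0.62 + 0.085×14)×10⁻⁴ = 1.81×10⁻⁴ K⁻¹
Layer 3: α = (0.62 + 0.085×9.9)×10⁻⁴ = 1.4615×10⁻⁴ K⁻¹
Layer 4: α = (0.62 + 0.085×1.8)×10⁻⁴ = 0.773×10⁻⁴ K⁻¹
0–250 m: 1.4 × 2.575×10⁻⁴ × 250 = 0.090125 m
Layer 2: 0.64 × 550 × 1.81×10⁻⁴ = 0.063712 m
800–1540 m: 740 × 0.99 × 1.4615×10⁻⁴ = 0.10706949 m
1540–2250 m: 0.773×10⁻⁴ × 0.65 × 710 = 0.03567395 m
Δh = 0.090125 + 0.063712 + 0.10706949 + 0.03567395 = 0.29658044 m ≈ 297 mm

Δh = 297 mm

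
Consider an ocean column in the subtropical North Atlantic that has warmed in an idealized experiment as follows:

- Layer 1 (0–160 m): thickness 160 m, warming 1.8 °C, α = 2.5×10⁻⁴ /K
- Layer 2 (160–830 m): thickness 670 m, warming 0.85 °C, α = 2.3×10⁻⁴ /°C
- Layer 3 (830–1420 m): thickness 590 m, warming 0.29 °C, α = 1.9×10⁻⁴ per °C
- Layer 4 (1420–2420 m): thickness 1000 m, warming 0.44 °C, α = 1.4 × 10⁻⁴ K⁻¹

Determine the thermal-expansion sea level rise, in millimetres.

160 × 2.5×10⁻⁴ × 1.8 = 0.07200 m
Layer 2: 0.85 × 670 × 2.3×10⁻⁴ = 0.130985 m
830–1420 m: 590 × 0.29 × 1.9×10⁻⁴ = 0.032509 m
1420–2420 m: 0.44 × 1000 × 1.4×10⁻⁴ = 0.06160 m
Δh = 0.07200 + 0.130985 + 0.032509 + 0.06160 = 0.297094 m

Δh = 297 mm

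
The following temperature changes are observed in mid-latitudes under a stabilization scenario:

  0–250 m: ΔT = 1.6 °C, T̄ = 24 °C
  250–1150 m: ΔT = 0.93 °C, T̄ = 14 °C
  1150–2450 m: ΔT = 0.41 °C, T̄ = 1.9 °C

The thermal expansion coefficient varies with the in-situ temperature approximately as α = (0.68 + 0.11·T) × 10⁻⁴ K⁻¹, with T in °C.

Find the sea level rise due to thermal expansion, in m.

Δh ≈ 0.366 m

Layer 1: α = (0.68 + 0.11×24)×10⁻⁴ = 3.32×10⁻⁴ K⁻¹
Layer 2: α = (0.68 + 0.11×14)×10⁻⁴ = 2.22×10⁻⁴ K⁻¹
Layer 3: α = (0.68 + 0.11×1.9)×10⁻⁴ = 0.889×10⁻⁴ K⁻¹
250 × 3.32×10⁻⁴ × 1.6 = 0.13280 m
250–1150 m: 2.22×10⁻⁴ × 900 × 0.93 = 0.185814 m
Layer 3: 1300 × 0.41 × 0.889×10⁻⁴ = 0.0473837 m
Δh = 0.13280 + 0.185814 + 0.0473837 = 0.3659977 m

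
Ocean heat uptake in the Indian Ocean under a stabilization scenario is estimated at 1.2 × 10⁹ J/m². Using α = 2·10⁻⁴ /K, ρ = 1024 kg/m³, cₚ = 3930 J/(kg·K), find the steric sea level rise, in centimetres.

Δh = αQ/(ρcₚ) = 2×10⁻⁴ × 1.2×10⁹ / (1024 × 3930) ≈ 0.059637 m

about 5.96 cm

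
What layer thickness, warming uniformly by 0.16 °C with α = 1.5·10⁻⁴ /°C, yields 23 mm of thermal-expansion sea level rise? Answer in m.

960 m

H = Δh/(αΔT) = 0.023 / (1.5×10⁻⁴ × 0.16) ≈ 958.3 m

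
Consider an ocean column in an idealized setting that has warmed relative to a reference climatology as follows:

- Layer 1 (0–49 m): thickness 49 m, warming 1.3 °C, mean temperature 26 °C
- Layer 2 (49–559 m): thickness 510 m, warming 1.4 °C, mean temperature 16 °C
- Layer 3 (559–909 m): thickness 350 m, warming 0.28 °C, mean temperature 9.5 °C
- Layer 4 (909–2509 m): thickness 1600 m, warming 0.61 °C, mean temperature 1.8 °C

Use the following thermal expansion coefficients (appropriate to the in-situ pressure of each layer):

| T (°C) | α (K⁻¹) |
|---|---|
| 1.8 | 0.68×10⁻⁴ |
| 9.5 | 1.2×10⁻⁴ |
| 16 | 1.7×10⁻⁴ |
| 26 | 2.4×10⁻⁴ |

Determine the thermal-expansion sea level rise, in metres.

Layer 1 at 26 °C → α = 2.4×10⁻⁴ K⁻¹
Layer 2 at 16 °C → α = 1.7×10⁻⁴ K⁻¹
Layer 3 at 9.5 °C → α = 1.2×10⁻⁴ K⁻¹
Layer 4 at 1.8 °C → α = 0.68×10⁻⁴ K⁻¹
0–49 m: 1.3 × 49 × 2.4×10⁻⁴ = 0.015288 m
Layer 2: 1.4 × 510 × 1.7×10⁻⁴ = 0.12138 m
Layer 3: 1.2×10⁻⁴ × 350 × 0.28 = 0.01176 m
0.68×10⁻⁴ × 0.61 × 1600 = 0.066368 m
Δh = 0.015288 + 0.12138 + 0.01176 + 0.066368 = 0.214796 m ≈ 0.215 m

Δh = 0.215 m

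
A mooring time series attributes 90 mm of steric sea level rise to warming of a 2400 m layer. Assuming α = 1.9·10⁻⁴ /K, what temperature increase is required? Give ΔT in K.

ΔT ≈ 0.197 K

ΔT = Δh/(αH) = 0.09 / (1.9×10⁻⁴ × 2400) ≈ 0.1974 K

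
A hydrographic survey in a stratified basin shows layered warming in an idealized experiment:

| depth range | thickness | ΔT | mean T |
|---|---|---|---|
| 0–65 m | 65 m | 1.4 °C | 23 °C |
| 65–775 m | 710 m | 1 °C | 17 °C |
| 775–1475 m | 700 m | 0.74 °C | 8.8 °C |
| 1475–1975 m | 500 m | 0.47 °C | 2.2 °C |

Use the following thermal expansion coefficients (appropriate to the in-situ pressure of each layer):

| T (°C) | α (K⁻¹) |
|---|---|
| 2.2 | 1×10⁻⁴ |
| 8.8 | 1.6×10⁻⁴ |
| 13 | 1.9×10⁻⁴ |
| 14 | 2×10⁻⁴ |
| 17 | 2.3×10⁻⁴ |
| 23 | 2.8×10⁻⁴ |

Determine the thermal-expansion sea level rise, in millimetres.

Layer 1 at 23 °C → α = 2.8×10⁻⁴ K⁻¹
Layer 2 at 17 °C → α = 2.3×10⁻⁴ K⁻¹
Layer 3 at 8.8 °C → α = 1.6×10⁻⁴ K⁻¹
Layer 4 at 2.2 °C → α = 1×10⁻⁴ K⁻¹
0–65 m: 65 × 1.4 × 2.8×10⁻⁴ = 0.02548 m
65–775 m: 1 × 2.3×10⁻⁴ × 710 = 0.16330 m
Layer 3: 0.74 × 1.6×10⁻⁴ × 700 = 0.08288 m
1475–1975 m: 1×10⁻⁴ × 0.47 × 500 = 0.02350 m
Δh = 0.02548 + 0.16330 + 0.08288 + 0.02350 = 0.29516 m

about 300 mm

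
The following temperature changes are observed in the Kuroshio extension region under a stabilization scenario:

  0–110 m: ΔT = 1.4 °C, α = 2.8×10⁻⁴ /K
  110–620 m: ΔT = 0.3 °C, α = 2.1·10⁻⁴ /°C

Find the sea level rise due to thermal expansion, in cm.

7.53 cm of thermosteric rise

0–110 m: 1.4 × 110 × 2.8×10⁻⁴ = 0.04312 m
110–620 m: 2.1×10⁻⁴ × 510 × 0.3 = 0.03213 m
Δh = 0.04312 + 0.03213 = 0.07525 m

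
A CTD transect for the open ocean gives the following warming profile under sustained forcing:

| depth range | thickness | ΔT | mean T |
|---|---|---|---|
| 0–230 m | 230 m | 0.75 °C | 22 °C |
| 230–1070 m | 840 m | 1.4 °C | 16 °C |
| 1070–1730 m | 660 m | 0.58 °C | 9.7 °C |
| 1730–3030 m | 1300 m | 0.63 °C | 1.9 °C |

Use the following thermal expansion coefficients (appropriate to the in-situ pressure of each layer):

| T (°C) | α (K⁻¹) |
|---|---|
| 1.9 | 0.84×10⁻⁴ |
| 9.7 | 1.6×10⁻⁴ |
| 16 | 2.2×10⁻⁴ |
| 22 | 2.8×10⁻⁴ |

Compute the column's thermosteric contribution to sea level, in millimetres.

437 mm

Layer 1 at 22 °C → α = 2.8×10⁻⁴ K⁻¹
Layer 2 at 16 °C → α = 2.2×10⁻⁴ K⁻¹
Layer 3 at 9.7 °C → α = 1.6×10⁻⁴ K⁻¹
Layer 4 at 1.9 °C → α = 0.84×10⁻⁴ K⁻¹
Layer 1: 2.8×10⁻⁴ × 0.75 × 230 = 0.04830 m
230–1070 m: 1.4 × 840 × 2.2×10⁻⁴ = 0.25872 m
1.6×10⁻⁴ × 0.58 × 660 = 0.061248 m
Layer 4: 0.63 × 1300 × 0.84×10⁻⁴ = 0.068796 m
Δh = 0.04830 + 0.25872 + 0.061248 + 0.068796 = 0.437064 m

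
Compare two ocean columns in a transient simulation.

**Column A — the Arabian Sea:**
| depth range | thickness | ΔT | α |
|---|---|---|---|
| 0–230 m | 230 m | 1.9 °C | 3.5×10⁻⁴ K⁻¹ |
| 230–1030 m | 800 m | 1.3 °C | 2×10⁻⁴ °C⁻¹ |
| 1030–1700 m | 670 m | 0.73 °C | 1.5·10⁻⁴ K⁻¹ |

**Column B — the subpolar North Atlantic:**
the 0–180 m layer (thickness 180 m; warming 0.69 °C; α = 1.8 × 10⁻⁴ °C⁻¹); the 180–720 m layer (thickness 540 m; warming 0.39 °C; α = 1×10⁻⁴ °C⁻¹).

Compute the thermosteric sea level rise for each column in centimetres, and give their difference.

Δh_A ≈ 43 cm, Δh_B ≈ 4.3 cm; difference ≈ 39 cm

A Layer 1: 230 × 1.9 × 3.5×10⁻⁴ = 0.15295 m
A 230–1030 m: 2×10⁻⁴ × 800 × 1.3 = 0.20800 m
A 1.5×10⁻⁴ × 0.73 × 670 = 0.073365 m
A total: 0.434315 m
B Layer 1: 180 × 0.69 × 1.8×10⁻⁴ = 0.022356 m
B 0.39 × 1×10⁻⁴ × 540 = 0.02106 m
B total: 0.043416 m
Difference: 0.434315 − 0.043416 = 0.390899 m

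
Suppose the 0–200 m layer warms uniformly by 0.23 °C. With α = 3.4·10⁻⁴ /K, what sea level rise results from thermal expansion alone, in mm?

about 15.6 mm

Δh = αΔT·H = 3.4×10⁻⁴ × 0.23 × 200 = 0.01564 m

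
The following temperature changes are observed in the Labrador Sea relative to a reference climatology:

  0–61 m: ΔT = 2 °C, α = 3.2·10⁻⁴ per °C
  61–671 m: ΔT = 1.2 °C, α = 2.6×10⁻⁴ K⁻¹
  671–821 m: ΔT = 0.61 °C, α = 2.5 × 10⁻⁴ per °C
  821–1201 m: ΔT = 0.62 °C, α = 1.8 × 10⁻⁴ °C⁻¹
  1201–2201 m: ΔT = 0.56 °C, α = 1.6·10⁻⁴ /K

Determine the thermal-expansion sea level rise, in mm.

2 × 61 × 3.2×10⁻⁴ = 0.03904 m
61–671 m: 2.6×10⁻⁴ × 610 × 1.2 = 0.19032 m
Layer 3: 150 × 2.5×10⁻⁴ × 0.61 = 0.022875 m
Layer 4: 0.62 × 380 × 1.8×10⁻⁴ = 0.042408 m
1201–2201 m: 1000 × 1.6×10⁻⁴ × 0.56 = 0.08960 m
Δh = 0.03904 + 0.19032 + 0.022875 + 0.042408 + 0.08960 = 0.384243 m

384 mm of thermosteric rise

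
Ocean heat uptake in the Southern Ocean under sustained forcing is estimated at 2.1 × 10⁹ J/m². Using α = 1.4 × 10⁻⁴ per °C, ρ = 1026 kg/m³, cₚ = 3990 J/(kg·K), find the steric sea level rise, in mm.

Δh = αQ/(ρcₚ) = 1.4×10⁻⁴ × 2.1×10⁹ / (1026 × 3990) ≈ 0.071817 m

72 mm of thermosteric rise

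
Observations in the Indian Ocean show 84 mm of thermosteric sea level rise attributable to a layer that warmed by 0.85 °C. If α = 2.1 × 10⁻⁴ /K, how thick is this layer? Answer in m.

H ≈ 470 m

H = Δh/(αΔT) = 0.084 / (2.1×10⁻⁴ × 0.85) ≈ 470.6 m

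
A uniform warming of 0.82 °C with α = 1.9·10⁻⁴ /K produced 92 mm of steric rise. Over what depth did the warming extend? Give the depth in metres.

H = Δh/(αΔT) = 0.092 / (1.9×10⁻⁴ × 0.82) ≈ 590.5 m

H ≈ 591 m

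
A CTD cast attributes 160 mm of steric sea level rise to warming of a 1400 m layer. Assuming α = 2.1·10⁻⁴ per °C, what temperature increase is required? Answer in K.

ΔT = Δh/(αH) = 0.16 / (2.1×10⁻⁴ × 1400) ≈ 0.5442 K

0.544 K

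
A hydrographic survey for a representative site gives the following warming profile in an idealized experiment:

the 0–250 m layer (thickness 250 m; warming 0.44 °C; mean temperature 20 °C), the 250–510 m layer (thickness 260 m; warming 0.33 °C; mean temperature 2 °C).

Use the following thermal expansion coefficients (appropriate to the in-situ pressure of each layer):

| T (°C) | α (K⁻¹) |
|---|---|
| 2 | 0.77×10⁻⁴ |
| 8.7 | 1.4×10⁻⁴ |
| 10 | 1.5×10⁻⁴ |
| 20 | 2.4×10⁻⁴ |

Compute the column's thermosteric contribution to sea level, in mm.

33.0 mm

Layer 1 at 20 °C → α = 2.4×10⁻⁴ K⁻¹
Layer 2 at 2 °C → α = 0.77×10⁻⁴ K⁻¹
Layer 1: 250 × 2.4×10⁻⁴ × 0.44 = 0.02640 m
250–510 m: 260 × 0.33 × 0.77×10⁻⁴ = 0.0066066 m
Δh = 0.02640 + 0.0066066 = 0.0330066 m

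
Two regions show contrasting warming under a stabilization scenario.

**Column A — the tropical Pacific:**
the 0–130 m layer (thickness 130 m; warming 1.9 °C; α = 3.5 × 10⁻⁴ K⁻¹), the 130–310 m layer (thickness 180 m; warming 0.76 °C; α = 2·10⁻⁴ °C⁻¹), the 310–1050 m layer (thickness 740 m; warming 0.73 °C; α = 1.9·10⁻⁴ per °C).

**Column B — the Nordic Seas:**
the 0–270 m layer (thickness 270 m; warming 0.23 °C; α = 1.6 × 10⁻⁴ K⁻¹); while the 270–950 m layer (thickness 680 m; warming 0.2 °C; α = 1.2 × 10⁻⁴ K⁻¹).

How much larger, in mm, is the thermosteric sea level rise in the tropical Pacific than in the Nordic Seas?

Δh_A − Δh_B ≈ 190 mm

A Layer 1: 3.5×10⁻⁴ × 1.9 × 130 = 0.08645 m
A 130–310 m: 180 × 0.76 × 2×10⁻⁴ = 0.02736 m
A 0.73 × 740 × 1.9×10⁻⁴ = 0.102638 m
A total: 0.216448 m
B Layer 1: 1.6×10⁻⁴ × 270 × 0.23 = 0.009936 m
B Layer 2: 0.2 × 680 × 1.2×10⁻⁴ = 0.01632 m
B total: 0.026256 m
Difference: 0.216448 − 0.026256 = 0.190192 m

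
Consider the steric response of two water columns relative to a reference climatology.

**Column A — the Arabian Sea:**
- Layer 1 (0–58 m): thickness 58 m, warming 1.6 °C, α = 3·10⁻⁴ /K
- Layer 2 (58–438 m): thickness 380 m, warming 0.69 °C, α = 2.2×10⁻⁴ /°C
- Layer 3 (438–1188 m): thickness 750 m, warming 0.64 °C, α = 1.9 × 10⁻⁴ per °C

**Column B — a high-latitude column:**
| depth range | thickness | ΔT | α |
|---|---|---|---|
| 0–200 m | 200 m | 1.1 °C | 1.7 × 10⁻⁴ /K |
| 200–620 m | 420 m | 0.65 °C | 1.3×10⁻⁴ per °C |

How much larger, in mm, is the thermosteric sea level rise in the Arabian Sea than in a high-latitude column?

A 58 × 1.6 × 3×10⁻⁴ = 0.02784 m
A 58–438 m: 380 × 0.69 × 2.2×10⁻⁴ = 0.057684 m
A 438–1188 m: 1.9×10⁻⁴ × 0.64 × 750 = 0.09120 m
A total: 0.176724 m
B Layer 1: 1.7×10⁻⁴ × 1.1 × 200 = 0.03740 m
B 1.3×10⁻⁴ × 0.65 × 420 = 0.03549 m
B total: 0.07289 m
Difference: 0.176724 − 0.07289 = 0.103834 m

Δh_A − Δh_B ≈ 104 mm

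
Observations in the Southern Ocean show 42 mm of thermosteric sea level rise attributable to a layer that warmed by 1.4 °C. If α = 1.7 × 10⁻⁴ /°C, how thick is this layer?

H = Δh/(αΔT) = 0.042 / (1.7×10⁻⁴ × 1.4) ≈ 176.5 m

H ≈ 180 m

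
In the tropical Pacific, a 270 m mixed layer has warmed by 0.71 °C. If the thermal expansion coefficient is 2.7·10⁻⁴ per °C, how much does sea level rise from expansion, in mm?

Δh = αΔT·H = 2.7×10⁻⁴ × 0.71 × 270 = 0.051759 m

Δh = 51.8 mm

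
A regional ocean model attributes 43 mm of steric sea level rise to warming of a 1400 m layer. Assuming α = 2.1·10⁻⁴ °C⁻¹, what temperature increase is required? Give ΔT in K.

ΔT = Δh/(αH) = 0.043 / (2.1×10⁻⁴ × 1400) ≈ 0.1463 K

about 0.146 K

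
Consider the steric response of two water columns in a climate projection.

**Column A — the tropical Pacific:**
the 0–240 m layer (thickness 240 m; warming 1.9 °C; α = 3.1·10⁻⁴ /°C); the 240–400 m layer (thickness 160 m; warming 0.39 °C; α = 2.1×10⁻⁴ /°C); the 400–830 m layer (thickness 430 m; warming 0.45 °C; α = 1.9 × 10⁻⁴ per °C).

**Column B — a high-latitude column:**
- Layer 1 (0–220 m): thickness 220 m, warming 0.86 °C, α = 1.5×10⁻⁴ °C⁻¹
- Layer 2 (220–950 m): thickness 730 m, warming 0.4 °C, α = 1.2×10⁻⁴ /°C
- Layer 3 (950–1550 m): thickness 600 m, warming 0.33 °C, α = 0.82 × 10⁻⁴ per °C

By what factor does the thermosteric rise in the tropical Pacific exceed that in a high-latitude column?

2.4

A Layer 1: 1.9 × 240 × 3.1×10⁻⁴ = 0.14136 m
A 0.39 × 160 × 2.1×10⁻⁴ = 0.013104 m
A Layer 3: 1.9×10⁻⁴ × 430 × 0.45 = 0.036765 m
A total: 0.191229 m
B Layer 1: 1.5×10⁻⁴ × 220 × 0.86 = 0.02838 m
B 220–950 m: 730 × 0.4 × 1.2×10⁻⁴ = 0.03504 m
B 950–1550 m: 0.82×10⁻⁴ × 0.33 × 600 = 0.016236 m
B total: 0.079656 m
Ratio: 0.191229 / 0.079656 ≈ 2.401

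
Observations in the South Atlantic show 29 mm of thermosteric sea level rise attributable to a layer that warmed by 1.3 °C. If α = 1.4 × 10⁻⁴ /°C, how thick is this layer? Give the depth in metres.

159 m

H = Δh/(αΔT) = 0.029 / (1.4×10⁻⁴ × 1.3) ≈ 159.3 m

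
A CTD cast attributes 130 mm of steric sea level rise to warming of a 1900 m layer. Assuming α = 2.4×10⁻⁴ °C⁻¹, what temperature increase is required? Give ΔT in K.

about 0.29 K

ΔT = Δh/(αH) = 0.13 / (2.4×10⁻⁴ × 1900) ≈ 0.2851 K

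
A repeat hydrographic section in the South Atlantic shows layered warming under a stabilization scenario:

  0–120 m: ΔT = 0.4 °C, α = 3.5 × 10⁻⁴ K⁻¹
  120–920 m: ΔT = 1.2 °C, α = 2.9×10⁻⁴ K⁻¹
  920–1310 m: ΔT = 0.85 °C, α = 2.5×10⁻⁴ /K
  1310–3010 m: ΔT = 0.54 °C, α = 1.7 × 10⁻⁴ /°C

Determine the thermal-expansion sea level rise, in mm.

Layer 1: 3.5×10⁻⁴ × 120 × 0.4 = 0.01680 m
Layer 2: 1.2 × 2.9×10⁻⁴ × 800 = 0.27840 m
Layer 3: 0.85 × 2.5×10⁻⁴ × 390 = 0.082875 m
1.7×10⁻⁴ × 0.54 × 1700 = 0.15606 m
Δh = 0.01680 + 0.27840 + 0.082875 + 0.15606 = 0.534135 m ≈ 534 mm

534 mm of thermosteric rise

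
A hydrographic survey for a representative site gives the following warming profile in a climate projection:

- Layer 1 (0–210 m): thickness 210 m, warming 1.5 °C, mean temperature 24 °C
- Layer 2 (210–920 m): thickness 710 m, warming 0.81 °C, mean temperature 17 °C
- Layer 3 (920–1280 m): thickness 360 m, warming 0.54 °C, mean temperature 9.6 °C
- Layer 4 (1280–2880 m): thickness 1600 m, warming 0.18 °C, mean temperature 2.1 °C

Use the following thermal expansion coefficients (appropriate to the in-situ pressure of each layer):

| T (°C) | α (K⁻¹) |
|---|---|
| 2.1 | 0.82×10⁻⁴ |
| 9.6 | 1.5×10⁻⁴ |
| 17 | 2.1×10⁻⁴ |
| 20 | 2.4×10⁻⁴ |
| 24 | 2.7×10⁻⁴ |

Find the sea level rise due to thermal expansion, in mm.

260 mm of thermosteric rise

Layer 1 at 24 °C → α = 2.7×10⁻⁴ K⁻¹
Layer 2 at 17 °C → α = 2.1×10⁻⁴ K⁻¹
Layer 3 at 9.6 °C → α = 1.5×10⁻⁴ K⁻¹
Layer 4 at 2.1 °C → α = 0.82×10⁻⁴ K⁻¹
Layer 1: 2.7×10⁻⁴ × 1.5 × 210 = 0.08505 m
0.81 × 710 × 2.1×10⁻⁴ = 0.120771 m
920–1280 m: 1.5×10⁻⁴ × 0.54 × 360 = 0.02916 m
Layer 4: 0.82×10⁻⁴ × 1600 × 0.18 = 0.023616 m
Δh = 0.08505 + 0.120771 + 0.02916 + 0.023616 = 0.258597 m ≈ 260 mm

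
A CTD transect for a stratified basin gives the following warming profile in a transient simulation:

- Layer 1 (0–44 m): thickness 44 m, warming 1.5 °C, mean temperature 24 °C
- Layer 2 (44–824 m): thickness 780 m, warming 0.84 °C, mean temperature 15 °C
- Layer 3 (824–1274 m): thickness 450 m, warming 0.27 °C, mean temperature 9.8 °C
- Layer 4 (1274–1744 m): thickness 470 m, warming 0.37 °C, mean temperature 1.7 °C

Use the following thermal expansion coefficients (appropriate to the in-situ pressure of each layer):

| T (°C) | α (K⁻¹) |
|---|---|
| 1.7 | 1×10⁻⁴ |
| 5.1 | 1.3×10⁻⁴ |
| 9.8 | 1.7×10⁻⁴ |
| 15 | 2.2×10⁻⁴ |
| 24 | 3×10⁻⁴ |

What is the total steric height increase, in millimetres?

202 mm

Layer 1 at 24 °C → α = 3×10⁻⁴ K⁻¹
Layer 2 at 15 °C → α = 2.2×10⁻⁴ K⁻¹
Layer 3 at 9.8 °C → α = 1.7×10⁻⁴ K⁻¹
Layer 4 at 1.7 °C → α = 1×10⁻⁴ K⁻¹
Layer 1: 3×10⁻⁴ × 44 × 1.5 = 0.01980 m
780 × 0.84 × 2.2×10⁻⁴ = 0.144144 m
824–1274 m: 1.7×10⁻⁴ × 0.27 × 450 = 0.020655 m
470 × 1×10⁻⁴ × 0.37 = 0.01739 m
Δh = 0.01980 + 0.144144 + 0.020655 + 0.01739 = 0.201989 m ≈ 202 mm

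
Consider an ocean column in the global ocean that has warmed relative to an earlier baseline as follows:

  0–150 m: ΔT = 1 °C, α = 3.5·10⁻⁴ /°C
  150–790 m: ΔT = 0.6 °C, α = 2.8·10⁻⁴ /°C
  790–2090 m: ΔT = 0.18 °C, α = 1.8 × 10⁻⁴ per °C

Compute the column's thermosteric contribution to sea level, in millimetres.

0–150 m: 150 × 1 × 3.5×10⁻⁴ = 0.05250 m
Layer 2: 0.6 × 2.8×10⁻⁴ × 640 = 0.10752 m
1300 × 1.8×10⁻⁴ × 0.18 = 0.04212 m
Δh = 0.05250 + 0.10752 + 0.04212 = 0.20214 m

about 202 mm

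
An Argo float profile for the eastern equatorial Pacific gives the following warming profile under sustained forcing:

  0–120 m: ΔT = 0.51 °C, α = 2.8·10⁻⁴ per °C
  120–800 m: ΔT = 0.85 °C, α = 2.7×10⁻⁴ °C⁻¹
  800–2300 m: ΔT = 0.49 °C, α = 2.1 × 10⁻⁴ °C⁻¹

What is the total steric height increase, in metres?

0.328 m

120 × 2.8×10⁻⁴ × 0.51 = 0.017136 m
120–800 m: 680 × 2.7×10⁻⁴ × 0.85 = 0.15606 m
1500 × 0.49 × 2.1×10⁻⁴ = 0.15435 m
Δh = 0.017136 + 0.15606 + 0.15435 = 0.327546 m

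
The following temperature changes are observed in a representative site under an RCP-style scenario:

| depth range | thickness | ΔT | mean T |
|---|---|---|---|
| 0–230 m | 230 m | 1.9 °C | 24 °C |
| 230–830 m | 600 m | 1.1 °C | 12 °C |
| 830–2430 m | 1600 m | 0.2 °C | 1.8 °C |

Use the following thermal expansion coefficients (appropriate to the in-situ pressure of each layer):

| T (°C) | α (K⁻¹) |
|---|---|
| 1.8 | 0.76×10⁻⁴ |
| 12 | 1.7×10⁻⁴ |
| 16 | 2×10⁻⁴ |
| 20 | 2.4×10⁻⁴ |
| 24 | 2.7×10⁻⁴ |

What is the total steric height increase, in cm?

Δh ≈ 25 cm

Layer 1 at 24 °C → α = 2.7×10⁻⁴ K⁻¹
Layer 2 at 12 °C → α = 1.7×10⁻⁴ K⁻¹
Layer 3 at 1.8 °C → α = 0.76×10⁻⁴ K⁻¹
0–230 m: 1.9 × 230 × 2.7×10⁻⁴ = 0.11799 m
230–830 m: 1.7×10⁻⁴ × 600 × 1.1 = 0.11220 m
Layer 3: 0.76×10⁻⁴ × 0.2 × 1600 = 0.02432 m
Δh = 0.11799 + 0.11220 + 0.02432 = 0.25451 m ≈ 25 cm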